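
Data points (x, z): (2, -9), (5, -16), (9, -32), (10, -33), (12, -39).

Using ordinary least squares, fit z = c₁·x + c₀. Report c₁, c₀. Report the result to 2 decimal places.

The normal system AᵀA·[c₁, c₀]ᵀ = Aᵀz is [[354, 38]; [38, 5]]·[c₁, c₀]ᵀ = [-1184, -129]ᵀ.
Determinant 354·5 − 38² = 326.
c₁ = ((-1184)·5 − 38·(-129))/326 = -509/163; c₀ = (354·(-129) − 38·(-1184))/326 = -337/163.

c₁ = -3.12, c₀ = -2.07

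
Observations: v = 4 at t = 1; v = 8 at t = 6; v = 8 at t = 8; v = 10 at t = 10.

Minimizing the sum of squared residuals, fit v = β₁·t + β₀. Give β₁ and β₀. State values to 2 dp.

Normal-equation sums: Σt·t = 201, Σt = 25, Σ1 = 4.
Right-hand side: Σt·v = 216, Σv = 30.
AᵀA·[β₁, β₀]ᵀ = Aᵀv becomes [[201, 25]; [25, 4]]·[β₁, β₀]ᵀ = [216, 30]ᵀ.
Determinant 201·4 − 25² = 179.
β₁ = (216·4 − 25·30)/179 = 114/179; β₀ = (201·30 − 25·216)/179 = 630/179.

β₁ = 0.64, β₀ = 3.52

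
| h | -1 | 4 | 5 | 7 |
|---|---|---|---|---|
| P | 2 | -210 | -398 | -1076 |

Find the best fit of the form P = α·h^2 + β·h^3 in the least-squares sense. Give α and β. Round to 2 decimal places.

α = -1.08, β = -2.98

The normal system XᵀX·[α, β]ᵀ = XᵀP is [[3283, 20955]; [20955, 137371]]·[α, β]ᵀ = [-66032, -432260]ᵀ.
Eliminating β: 137371·(row 1) − 20955·(row 2) gives 11876968·α = 137371·(-66032) − 20955·(-432260) = -12873572, so α = -3218393/2969242.
Then β = ((-432260) − 20955·(-3218393/2969242))/137371 = -8852255/2969242.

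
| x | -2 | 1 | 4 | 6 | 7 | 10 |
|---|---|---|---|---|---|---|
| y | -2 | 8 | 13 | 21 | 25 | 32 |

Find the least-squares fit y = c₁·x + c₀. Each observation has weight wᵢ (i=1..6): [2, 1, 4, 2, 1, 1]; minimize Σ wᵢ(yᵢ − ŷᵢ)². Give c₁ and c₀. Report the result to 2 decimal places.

Compute the Gram sums: Σwᵢ·x·x = 294, Σwᵢ·x = 42, Σwᵢ·1 = 11.
For AᵀWy: Σwᵢ·x·y = 971, Σwᵢ·y = 155.
det = 294·11 − 42² = 1470.
c₁ = (971·11 − 42·155)/1470 = 4171/1470; c₀ = (294·155 − 42·971)/1470 = 114/35.

c₁ = 2.84, c₀ = 3.26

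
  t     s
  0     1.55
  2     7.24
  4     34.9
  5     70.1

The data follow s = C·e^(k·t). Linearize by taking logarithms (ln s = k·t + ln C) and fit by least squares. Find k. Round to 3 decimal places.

Linearized form: ln s = k·t + ln C. From the 4 transformed points,
Σt = 11.0000, Σ(t)² = 45.0000, Σln s = 10.2203, Σt·ln s = 39.4188.
Equations: 45.0000·k + 11.0000·ln C = 39.4188;  11.0000·k + 4·ln C = 10.2203.
Solving (det = 59.0000): k = 0.76698, ln C = 0.44586.

k = 0.767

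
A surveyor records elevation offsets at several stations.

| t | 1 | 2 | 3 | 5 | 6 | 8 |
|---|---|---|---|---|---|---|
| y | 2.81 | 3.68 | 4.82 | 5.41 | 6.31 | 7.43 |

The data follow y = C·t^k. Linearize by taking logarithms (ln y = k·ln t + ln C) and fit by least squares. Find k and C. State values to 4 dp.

k = 0.4575, C = 2.7720

Let Y = ln y. Fitting Y = k·ln t + ln C by least squares:
Σln t = 7.2724, Σ(ln t)² = 11.8122, Σln y = 9.4448, Σln t·ln y = 12.8191.
Equations: 11.8122·k + 7.2724·ln C = 12.8191;  7.2724·k + 6·ln C = 9.4448.
Δ = 11.8122·6 − (7.2724)² = 17.9853; k = (12.8191·6 − 7.2724·9.4448)/17.9853 = 0.45752, ln C = (11.8122·9.4448 − 7.2724·12.8191)/17.9853 = 1.01958, so C = exp(1.01958) = 2.77203.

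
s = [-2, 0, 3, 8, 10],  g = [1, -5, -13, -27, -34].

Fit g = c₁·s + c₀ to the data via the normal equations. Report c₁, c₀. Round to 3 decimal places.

Compute the Gram sums: Σs·s = 177, Σs = 19, Σ1 = 5.
Right-hand side: Σs·g = -597, Σg = -78.
So AᵀA·[c₁, c₀]ᵀ = Aᵀg: [[177, 19]; [19, 5]]·[c₁, c₀]ᵀ = [-597, -78]ᵀ.
det = 177·5 − 19² = 524.
c₁ = ((-597)·5 − 19·(-78))/524 = -1503/524; c₀ = (177·(-78) − 19·(-597))/524 = -2463/524.

c₁ = -2.868, c₀ = -4.700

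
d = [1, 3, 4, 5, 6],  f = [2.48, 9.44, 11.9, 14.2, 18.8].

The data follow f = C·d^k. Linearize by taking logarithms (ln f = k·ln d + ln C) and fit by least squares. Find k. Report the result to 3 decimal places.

Let Y = ln f. Fitting Y = k·ln d + ln C by least squares:
Σln d = 5.8861, Σ(ln d)² = 8.9295, Σln f = 11.2169, Σln d·ln f = 15.4265.
Normal system: [[8.9295, 5.8861]; [5.8861, 5]]·[k, ln C]ᵀ = [15.4265, 11.2169]ᵀ.
Δ = 8.9295·5 − (5.8861)² = 10.0010; k = (15.4265·5 − 5.8861·11.2169)/10.0010 = 1.11080, ln C = (8.9295·11.2169 − 5.8861·15.4265)/10.0010 = 0.93571.

k = 1.111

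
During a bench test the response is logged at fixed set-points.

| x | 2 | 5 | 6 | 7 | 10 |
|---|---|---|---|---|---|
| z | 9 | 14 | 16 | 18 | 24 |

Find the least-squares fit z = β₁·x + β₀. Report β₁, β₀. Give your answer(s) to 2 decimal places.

β₁ = 1.88, β₀ = 4.91

Normal-equation sums: Σx·x = 214, Σx = 30, Σ1 = 5.
Right-hand side: Σx·z = 550, Σz = 81.
Normal equations: [[214, 30]; [30, 5]]·[β₁, β₀]ᵀ = [550, 81]ᵀ.
Eliminating β₀: 5·(row 1) − 30·(row 2) gives 170·β₁ = 5·550 − 30·81 = 320, so β₁ = 32/17.
Then β₀ = (81 − 30·(32/17))/5 = 417/85.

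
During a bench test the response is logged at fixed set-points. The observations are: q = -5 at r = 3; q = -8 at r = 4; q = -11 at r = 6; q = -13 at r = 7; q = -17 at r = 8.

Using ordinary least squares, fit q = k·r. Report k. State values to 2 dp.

k = -1.95

Normal-equation sums: Σr·r = 174.
Right-hand side: Σr·q = -340.
XᵀX·[k]ᵀ = Xᵀq becomes [[174]]·[k]ᵀ = [-340]ᵀ.
k = (-340)/174 = -1.95402.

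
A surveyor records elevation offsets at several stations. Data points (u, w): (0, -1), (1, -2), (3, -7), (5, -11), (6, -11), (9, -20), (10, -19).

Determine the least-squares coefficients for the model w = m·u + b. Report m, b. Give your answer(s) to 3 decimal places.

Setting ∂/∂m … = 0 gives: 252·m + 34·b = -514;  34·m + 7·b = -71.
Determinant 252·7 − 34² = 608.
m = ((-514)·7 − 34·(-71))/608 = -37/19; b = (252·(-71) − 34·(-514))/608 = -13/19.

m = -1.947, b = -0.684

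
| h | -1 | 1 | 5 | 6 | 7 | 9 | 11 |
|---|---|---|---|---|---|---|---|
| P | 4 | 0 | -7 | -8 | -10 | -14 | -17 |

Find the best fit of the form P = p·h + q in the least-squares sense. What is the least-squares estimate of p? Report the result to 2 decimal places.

XᵀX·[p, q]ᵀ = XᵀP reads: 314·p + 38·q = -470;  38·p + 7·q = -52.
(Σh·h = 314, Σh = 38, Σ1 = 7, Σh·P = -470, ΣP = -52.)
Determinant 314·7 − 38² = 754.
p = ((-470)·7 − 38·(-52))/754 = -657/377; q = (314·(-52) − 38·(-470))/754 = 766/377.

p = -1.74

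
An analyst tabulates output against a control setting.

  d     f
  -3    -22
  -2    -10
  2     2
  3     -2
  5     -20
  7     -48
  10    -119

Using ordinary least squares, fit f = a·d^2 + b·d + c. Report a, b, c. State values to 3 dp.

a = -1.540, b = 3.355, c = 2.171

The normal equations are: 13220·a + 1468·b + 200·c = -15000;  1468·a + 200·b + 22·c = -1542;  200·a + 22·b + 7·c = -219.
Inverting the 3×3 Gram matrix, [a, b, c]ᵀ = [-31167/20237, 67905/20237, 43941/20237]ᵀ.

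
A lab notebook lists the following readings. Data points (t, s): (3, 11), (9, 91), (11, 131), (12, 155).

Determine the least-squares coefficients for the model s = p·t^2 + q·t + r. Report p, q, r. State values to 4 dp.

p = 0.8909, q = 2.5971, r = -4.7876

Forming AᵀA = [[42019, 3815, 355]; [3815, 355, 35]; [355, 35, 4]] and Aᵀs = [45641, 4153, 388]ᵀ gives AᵀA·[p, q, r]ᵀ = Aᵀs.
Row-reducing yields p = 302/339, q = 4402/1695, r = -541/113.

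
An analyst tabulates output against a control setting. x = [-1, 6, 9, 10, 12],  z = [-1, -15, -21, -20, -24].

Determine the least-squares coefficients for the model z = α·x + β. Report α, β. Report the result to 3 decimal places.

Sums needed: Σx·x = 362, Σx = 36, Σ1 = 5.
And Σx·z = -766, Σz = -81.
So AᵀA·[α, β]ᵀ = Aᵀz: [[362, 36]; [36, 5]]·[α, β]ᵀ = [-766, -81]ᵀ.
Determinant 362·5 − 36² = 514.
α = ((-766)·5 − 36·(-81))/514 = -457/257; β = (362·(-81) − 36·(-766))/514 = -873/257.

α = -1.778, β = -3.397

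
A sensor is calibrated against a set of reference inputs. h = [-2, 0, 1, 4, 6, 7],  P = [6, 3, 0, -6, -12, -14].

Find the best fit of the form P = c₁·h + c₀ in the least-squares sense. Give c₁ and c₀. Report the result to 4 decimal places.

The normal equations are: 106·c₁ + 16·c₀ = -206;  16·c₁ + 6·c₀ = -23.
Determinant 106·6 − 16² = 380.
c₁ = ((-206)·6 − 16·(-23))/380 = -217/95; c₀ = (106·(-23) − 16·(-206))/380 = 429/190.

c₁ = -2.2842, c₀ = 2.2579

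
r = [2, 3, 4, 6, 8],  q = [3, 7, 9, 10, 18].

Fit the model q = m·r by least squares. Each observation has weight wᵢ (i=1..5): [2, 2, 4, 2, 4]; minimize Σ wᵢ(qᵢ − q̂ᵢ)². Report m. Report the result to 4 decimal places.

Normal-equation sums: Σwᵢ·r·r = 418.
Right-hand side: Σwᵢ·r·q = 894.
XᵀWX·[m]ᵀ = XᵀWq becomes [[418]]·[m]ᵀ = [894]ᵀ.
m = 894/418 = 2.13876.

m = 2.1388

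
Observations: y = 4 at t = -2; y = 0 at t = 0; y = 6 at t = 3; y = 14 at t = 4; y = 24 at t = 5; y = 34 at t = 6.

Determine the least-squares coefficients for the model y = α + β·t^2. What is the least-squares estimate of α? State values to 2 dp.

α = -0.75

Compute the Gram sums: Σ1 = 6, Σt^2 = 90, Σt^2·t^2 = 2274.
And Σy = 82, Σt^2·y = 2118.
det = 6·2274 − 90² = 5544.
α = (82·2274 − 90·2118)/5544 = -173/231; β = (6·2118 − 90·82)/5544 = 74/77.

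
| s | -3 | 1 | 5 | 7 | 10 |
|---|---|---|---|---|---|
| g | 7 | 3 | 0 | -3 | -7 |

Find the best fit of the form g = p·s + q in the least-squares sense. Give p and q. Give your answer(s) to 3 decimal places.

p = -1.048, q = 4.192

With design matrix M, MᵀM = [[184, 20]; [20, 5]] and Mᵀg = [-109, 0]ᵀ.
Eliminating q: 5·(row 1) − 20·(row 2) gives 520·p = 5·(-109) − 20·0 = -545, so p = -109/104.
Then q = (0 − 20·(-109/104))/5 = 109/26.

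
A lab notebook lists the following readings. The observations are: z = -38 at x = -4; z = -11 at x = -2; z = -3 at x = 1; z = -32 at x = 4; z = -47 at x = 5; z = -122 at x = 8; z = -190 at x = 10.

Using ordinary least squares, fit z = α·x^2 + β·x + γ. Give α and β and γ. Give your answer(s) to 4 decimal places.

α = -1.9611, β = 0.8159, γ = -2.5330

MᵀM·[α, β, γ]ᵀ = Mᵀz reads: 15250·α + 1630·β + 226·γ = -29150;  1630·α + 226·β + 22·γ = -3068;  226·α + 22·β + 7·γ = -443.
(Σx^2·x^2 = 15250, Σx^2·x = 1630, Σx^2 = 226, Σx·x = 226, Σx = 22, Σ1 = 7, Σx^2·z = -29150, Σx·z = -3068, Σz = -443.)
Row-reducing yields α = -153173/78104, β = 63723/78104, γ = -24730/9763.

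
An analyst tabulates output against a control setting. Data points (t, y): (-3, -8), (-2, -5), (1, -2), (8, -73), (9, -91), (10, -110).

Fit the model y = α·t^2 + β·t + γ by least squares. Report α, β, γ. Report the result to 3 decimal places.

Entries of AᵀA: Σt^2·t^2 = 20755, Σt^2·t = 2207, Σt^2 = 259, Σt·t = 259, Σt = 23, Σ1 = 6.
For Aᵀy: Σt^2·y = -23137, Σt·y = -2471, Σy = -289.
AᵀA·[α, β, γ]ᵀ = Aᵀy becomes [[20755, 2207, 259]; [2207, 259, 23]; [259, 23, 6]]·[α, β, γ]ᵀ = [-23137, -2471, -289]ᵀ.
Row-reducing yields α = -33257/32300, β = -106851/161500, γ = -2814/2375.

α = -1.030, β = -0.662, γ = -1.185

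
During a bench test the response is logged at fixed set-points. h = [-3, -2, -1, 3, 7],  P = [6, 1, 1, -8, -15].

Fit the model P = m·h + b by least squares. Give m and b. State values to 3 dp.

m = -2.006, b = -1.395

Sums needed: Σh·h = 72, Σh = 4, Σ1 = 5.
Moment sums: Σh·P = -150, ΣP = -15.
Normal equations: [[72, 4]; [4, 5]]·[m, b]ᵀ = [-150, -15]ᵀ.
det = 72·5 − 4² = 344.
m = ((-150)·5 − 4·(-15))/344 = -345/172; b = (72·(-15) − 4·(-150))/344 = -60/43.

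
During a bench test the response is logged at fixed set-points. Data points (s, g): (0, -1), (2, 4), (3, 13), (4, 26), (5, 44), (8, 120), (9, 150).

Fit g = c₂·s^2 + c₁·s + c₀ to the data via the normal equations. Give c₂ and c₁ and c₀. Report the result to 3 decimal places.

Setting ∂/∂c₂ … = 0 gives: 11635·c₂ + 1465·c₁ + 199·c₀ = 21479;  1465·c₂ + 199·c₁ + 31·c₀ = 2681;  199·c₂ + 31·c₁ + 7·c₀ = 356.
(Σs^2·s^2 = 11635, Σs^2·s = 1465, Σs^2 = 199, Σs·s = 199, Σs = 31, Σ1 = 7, Σs^2·g = 21479, Σs·g = 2681, Σg = 356.)
Row-reducing yields c₂ = 811/406, c₁ = -405/406, c₀ = -307/203.

c₂ = 1.998, c₁ = -0.998, c₀ = -1.512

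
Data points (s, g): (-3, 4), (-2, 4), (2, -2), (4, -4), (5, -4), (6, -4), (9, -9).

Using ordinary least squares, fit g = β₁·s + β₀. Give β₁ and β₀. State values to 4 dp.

The normal system AᵀA·[β₁, β₀]ᵀ = Aᵀg is [[175, 21]; [21, 7]]·[β₁, β₀]ᵀ = [-165, -15]ᵀ.
Eliminating β₀: 7·(row 1) − 21·(row 2) gives 784·β₁ = 7·(-165) − 21·(-15) = -840, so β₁ = -15/14.
Then β₀ = ((-15) − 21·(-15/14))/7 = 15/14.

β₁ = -1.0714, β₀ = 1.0714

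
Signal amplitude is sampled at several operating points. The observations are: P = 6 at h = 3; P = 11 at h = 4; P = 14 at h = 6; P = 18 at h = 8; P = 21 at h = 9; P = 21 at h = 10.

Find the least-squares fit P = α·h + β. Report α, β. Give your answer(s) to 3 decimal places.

Setting ∂/∂α … = 0 gives: 306·α + 40·β = 689;  40·α + 6·β = 91.
(Σh·h = 306, Σh = 40, Σ1 = 6, Σh·P = 689, ΣP = 91.)
Eliminating β: 6·(row 1) − 40·(row 2) gives 236·α = 6·689 − 40·91 = 494, so α = 247/118.
Then β = (91 − 40·(247/118))/6 = 143/118.

α = 2.093, β = 1.212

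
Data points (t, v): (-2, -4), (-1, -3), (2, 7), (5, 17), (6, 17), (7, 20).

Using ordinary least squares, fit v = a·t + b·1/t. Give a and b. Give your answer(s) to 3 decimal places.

Setting ∂/∂a … = 0 gives: 119·a + 6·b = 352;  6·a + (70039/44100)·b = 1847/105.
(Σt·t = 119, Σt·1/t = 6, Σ1/t·1/t = 70039/44100, Σt·v = 352, Σ1/t·v = 1847/105.)
Eliminating b: (70039/44100)·(row 1) − 6·(row 2) gives (963863/6300)·a = (70039/44100)·352 − 6·(1847/105) = 4999822/11025, so a = 19999288/6747041.
Then b = ((1847/105) − 6·(19999288/6747041))/(70039/44100) = -118020/963863.

a = 2.964, b = -0.122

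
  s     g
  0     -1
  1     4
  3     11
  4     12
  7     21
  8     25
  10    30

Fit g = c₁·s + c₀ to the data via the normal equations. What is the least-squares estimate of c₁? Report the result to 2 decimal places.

Forming MᵀM = [[239, 33]; [33, 7]] and Mᵀg = [732, 102]ᵀ gives MᵀM·[c₁, c₀]ᵀ = Mᵀg.
Determinant 239·7 − 33² = 584.
c₁ = (732·7 − 33·102)/584 = 879/292; c₀ = (239·102 − 33·732)/584 = 111/292.

c₁ = 3.01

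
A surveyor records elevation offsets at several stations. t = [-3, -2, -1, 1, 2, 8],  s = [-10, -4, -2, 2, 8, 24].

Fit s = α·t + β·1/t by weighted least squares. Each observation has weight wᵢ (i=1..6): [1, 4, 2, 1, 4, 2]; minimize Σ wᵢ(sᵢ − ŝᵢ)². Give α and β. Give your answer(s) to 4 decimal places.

α = 3.0542, β = -0.6662

Forming XᵀWX = [[172, 14]; [14, 1481/288]] and XᵀWs = [516, 118/3]ᵀ gives XᵀWX·[α, β]ᵀ = XᵀWs.
Determinant 172·(1481/288) − 14² = 49571/72.
α = (516·(1481/288) − 14·(118/3))/(49571/72) = 151401/49571; β = (172·(118/3) − 14·516)/(49571/72) = -33024/49571.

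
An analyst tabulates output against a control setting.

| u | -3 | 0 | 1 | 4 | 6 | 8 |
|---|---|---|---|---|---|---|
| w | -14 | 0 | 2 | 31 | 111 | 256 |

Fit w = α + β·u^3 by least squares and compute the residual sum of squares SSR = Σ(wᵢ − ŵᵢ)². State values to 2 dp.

Compute the Gram sums: Σ1 = 6, Σu^3 = 766, Σu^3·u^3 = 313626.
And Σw = 386, Σu^3·w = 157412.
So XᵀX·[α, β]ᵀ = Xᵀw: [[6, 766]; [766, 313626]]·[α, β]ᵀ = [386, 157412]ᵀ.
det = 6·313626 − 766² = 1295000.
α = (386·313626 − 766·157412)/1295000 = 120511/323750; β = (6·157412 − 766·386)/1295000 = 162199/323750.
Residuals: -136819/161875, -120511/323750, 36479/32375, -464997/323750, 156151/64750, -286399/323750; SSR = 1745633/161875.

SSR = 10.78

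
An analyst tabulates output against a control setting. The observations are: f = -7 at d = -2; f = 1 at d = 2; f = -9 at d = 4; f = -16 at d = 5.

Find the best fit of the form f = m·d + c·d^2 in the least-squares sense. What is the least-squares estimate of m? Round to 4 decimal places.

Sums needed: Σd·d = 49, Σd·d^2 = 189, Σd^2·d^2 = 913.
Moment sums: Σd·f = -100, Σd^2·f = -568.
So AᵀA·[m, c]ᵀ = Aᵀf: [[49, 189]; [189, 913]]·[m, c]ᵀ = [-100, -568]ᵀ.
Δ = 49·913 − 189² = 9016.
m = ((-100)·913 − 189·(-568))/9016 = 4013/2254; c = (49·(-568) − 189·(-100))/9016 = -319/322.

m = 1.7804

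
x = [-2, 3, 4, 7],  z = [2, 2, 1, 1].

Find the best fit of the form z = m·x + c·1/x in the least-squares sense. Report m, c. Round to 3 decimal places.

With design matrix A, AᵀA = [[78, 4]; [4, 3133/7056]] and Aᵀz = [13, 5/84]ᵀ.
Determinant 78·(3133/7056) − 4² = 21913/1176.
m = (13·(3133/7056) − 4·(5/84))/(21913/1176) = 2297/7734; c = (78·(5/84) − 4·13)/(21913/1176) = -3276/1289.

m = 0.297, c = -2.542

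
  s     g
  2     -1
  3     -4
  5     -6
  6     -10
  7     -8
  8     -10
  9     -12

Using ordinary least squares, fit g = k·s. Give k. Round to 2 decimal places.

k = -1.30

MᵀM·[k]ᵀ = Mᵀg reads: 268·k = -348.
(Σs·s = 268, Σs·g = -348.)
Hence k = -348 / 268 ≈ -1.29851.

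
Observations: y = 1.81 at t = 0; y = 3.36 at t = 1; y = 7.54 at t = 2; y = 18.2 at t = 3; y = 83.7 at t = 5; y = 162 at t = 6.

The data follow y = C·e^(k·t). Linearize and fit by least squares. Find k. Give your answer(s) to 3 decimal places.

Let Y = ln y. Fitting Y = k·t + ln C by least squares:
Over the data: Σt = 17.0000, Σ(t)² = 75.0000, Σln y = 16.2417, Σt·ln y = 66.6184.
Normal system: [[75.0000, 17.0000]; [17.0000, 6]]·[k, ln C]ᵀ = [66.6184, 16.2417]ᵀ.
Δ = 75.0000·6 − (17.0000)² = 161.0000; k = (66.6184·6 − 17.0000·16.2417)/161.0000 = 0.76771, ln C = (75.0000·16.2417 − 17.0000·66.6184)/161.0000 = 0.53179.

k = 0.768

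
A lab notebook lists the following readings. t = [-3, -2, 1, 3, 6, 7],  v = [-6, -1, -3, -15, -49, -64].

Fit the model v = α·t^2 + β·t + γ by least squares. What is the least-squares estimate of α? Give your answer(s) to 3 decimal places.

The normal system MᵀM·[α, β, γ]ᵀ = Mᵀv is [[3876, 552, 108]; [552, 108, 12]; [108, 12, 6]]·[α, β, γ]ᵀ = [-5096, -770, -138]ᵀ.
Inverting the 3×3 Gram matrix, [α, β, γ]ᵀ = [-53/49, -457/294, -62/147]ᵀ.

α = -1.082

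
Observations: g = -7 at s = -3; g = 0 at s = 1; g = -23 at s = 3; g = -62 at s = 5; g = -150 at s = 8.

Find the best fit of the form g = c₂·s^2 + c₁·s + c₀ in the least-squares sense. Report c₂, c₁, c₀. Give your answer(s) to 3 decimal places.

c₂ = -2.077, c₁ = -2.667, c₀ = 3.922

The normal equations are: 4884·c₂ + 638·c₁ + 108·c₀ = -11420;  638·c₂ + 108·c₁ + 14·c₀ = -1558;  108·c₂ + 14·c₁ + 5·c₀ = -242.
Row-reducing yields c₂ = -163253/78619, c₁ = -209716/78619, c₀ = 308310/78619.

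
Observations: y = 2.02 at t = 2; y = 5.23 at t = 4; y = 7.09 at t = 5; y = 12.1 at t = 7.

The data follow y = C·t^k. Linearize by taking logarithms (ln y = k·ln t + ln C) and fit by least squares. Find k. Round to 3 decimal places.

k = 1.417

Let Y = ln y. Fitting Y = k·ln t + ln C by least squares:
AᵀA = [[8.7791, 5.6348]; [5.6348, 4]], rhs = [10.7848, 6.8094]ᵀ  (here Σln t = 5.6348, Σ(ln t)² = 8.7791, Σln y = 6.8094, Σln t·ln y = 10.7848).
Slope k = (n·Σln t·ln y − Σln t·Σln y)/(n·Σ(ln t)² − (Σln t)²) = (4·10.7848 − 5.6348·6.8094)/3.3656 = 1.41715; ln C = (Σln y − k·Σln t)/n = -0.29399.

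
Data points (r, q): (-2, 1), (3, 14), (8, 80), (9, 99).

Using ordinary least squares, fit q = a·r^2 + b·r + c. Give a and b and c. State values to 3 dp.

Sums needed: Σr^2·r^2 = 10754, Σr^2·r = 1260, Σr^2 = 158, Σr·r = 158, Σr = 18, Σ1 = 4.
For Xᵀq: Σr^2·q = 13269, Σr·q = 1571, Σq = 194.
XᵀX·[a, b, c]ᵀ = Xᵀq becomes [[10754, 1260, 158]; [1260, 158, 18]; [158, 18, 4]]·[a, b, c]ᵀ = [13269, 1571, 194]ᵀ.
Row-reducing yields a = 2423/2305, b = 3619/2305, c = -403/4610.

a = 1.051, b = 1.570, c = -0.087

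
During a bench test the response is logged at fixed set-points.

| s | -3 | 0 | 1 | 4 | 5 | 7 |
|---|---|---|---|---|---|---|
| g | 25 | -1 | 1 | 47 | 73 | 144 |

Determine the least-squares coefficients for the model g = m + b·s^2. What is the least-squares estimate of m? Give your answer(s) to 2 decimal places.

Setting ∂/∂m … = 0 gives: 6·m + 100·b = 289;  100·m + 3364·b = 9859.
(Σ1 = 6, Σs^2 = 100, Σs^2·s^2 = 3364, Σg = 289, Σs^2·g = 9859.)
Determinant 6·3364 − 100² = 10184.
m = (289·3364 − 100·9859)/10184 = -1713/1273; b = (6·9859 − 100·289)/10184 = 15127/5092.

m = -1.35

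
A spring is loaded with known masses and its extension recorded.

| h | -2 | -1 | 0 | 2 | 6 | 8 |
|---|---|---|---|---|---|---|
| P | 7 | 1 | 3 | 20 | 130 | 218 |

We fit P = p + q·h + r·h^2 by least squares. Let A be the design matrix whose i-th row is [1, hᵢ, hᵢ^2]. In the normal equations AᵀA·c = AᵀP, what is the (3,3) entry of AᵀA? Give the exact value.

5425

Row 3 ↔ basis h^2, column 3 ↔ basis h^2, so (AᵀA)_{3,3} = Σᵢ (h^2)·(h^2) = (4)·(4) + (1)·(1) + (0)·(0) + (4)·(4) + (36)·(36) + (64)·(64) = 5425.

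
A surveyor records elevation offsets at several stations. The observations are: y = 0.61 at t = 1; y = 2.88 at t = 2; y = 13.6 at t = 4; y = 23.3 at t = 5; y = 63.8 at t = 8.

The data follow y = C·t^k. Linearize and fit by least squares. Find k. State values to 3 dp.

Linearized form: ln y = k·ln t + ln C. From the 5 transformed points,
XᵀX = [[9.3166, 5.7683]; [5.7683, 5]], rhs = [18.0604, 10.4778]ᵀ  (here Σln t = 5.7683, Σ(ln t)² = 9.3166, Σln y = 10.4778, Σln t·ln y = 18.0604).
Slope k = (n·Σln t·ln y − Σln t·Σln y)/(n·Σ(ln t)² − (Σln t)²) = (5·18.0604 − 5.7683·10.4778)/13.3096 = 2.24371; ln C = (Σln y − k·Σln t)/n = -0.49293.

k = 2.244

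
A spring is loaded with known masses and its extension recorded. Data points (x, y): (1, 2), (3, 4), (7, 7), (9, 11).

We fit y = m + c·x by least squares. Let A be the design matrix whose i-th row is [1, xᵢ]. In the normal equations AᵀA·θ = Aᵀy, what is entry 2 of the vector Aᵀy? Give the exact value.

162

Entry 2 ↔ basis x, so (Aᵀy)_{2} = Σᵢ (x)·yᵢ = (1)·(2) + (3)·(4) + (7)·(7) + (9)·(11) = 162.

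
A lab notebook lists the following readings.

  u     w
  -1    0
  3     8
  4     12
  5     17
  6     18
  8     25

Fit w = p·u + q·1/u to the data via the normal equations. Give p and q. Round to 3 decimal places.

p = 3.208, q = -3.225

From the data, Σu·u = 151, Σu·1/u = 6, Σ1/u·1/u = 18101/14400.
For Aᵀw: Σu·w = 465, Σ1/u·w = 1823/120.
det = 151·(18101/14400) − 6² = 2214851/14400.
p = (465·(18101/14400) − 6·(1823/120))/(2214851/14400) = 7104405/2214851; q = (151·(1823/120) − 6·465)/(2214851/14400) = -7143240/2214851.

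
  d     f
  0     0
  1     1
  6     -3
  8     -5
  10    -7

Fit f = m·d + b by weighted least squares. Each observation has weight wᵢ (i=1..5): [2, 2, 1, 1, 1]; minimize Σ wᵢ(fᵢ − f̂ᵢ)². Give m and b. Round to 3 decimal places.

Compute the Gram sums: Σwᵢ·d·d = 202, Σwᵢ·d = 26, Σwᵢ·1 = 7.
Moment sums: Σwᵢ·d·f = -126, Σwᵢ·f = -13.
So MᵀWM·[m, b]ᵀ = MᵀWf: [[202, 26]; [26, 7]]·[m, b]ᵀ = [-126, -13]ᵀ.
Determinant 202·7 − 26² = 738.
m = ((-126)·7 − 26·(-13))/738 = -272/369; b = (202·(-13) − 26·(-126))/738 = 325/369.

m = -0.737, b = 0.881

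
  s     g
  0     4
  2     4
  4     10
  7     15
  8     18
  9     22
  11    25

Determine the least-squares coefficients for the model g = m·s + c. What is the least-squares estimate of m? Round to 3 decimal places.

m = 2.066

The normal equations are: 335·m + 41·c = 770;  41·m + 7·c = 98.
Eliminating c: 7·(row 1) − 41·(row 2) gives 664·m = 7·770 − 41·98 = 1372, so m = 343/166.
Then c = (98 − 41·(343/166))/7 = 315/166.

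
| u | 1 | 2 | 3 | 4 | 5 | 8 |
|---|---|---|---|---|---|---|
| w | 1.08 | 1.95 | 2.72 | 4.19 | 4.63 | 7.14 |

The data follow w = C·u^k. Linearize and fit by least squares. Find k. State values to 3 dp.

k = 0.924

Let Y = ln w. Fitting Y = k·ln u + ln C by least squares:
Σln u = 6.8669, Σ(ln u)² = 10.5236, Σln w = 6.6764, Σln u·ln w = 10.1025.
Equations: 10.5236·k + 6.8669·ln C = 10.1025;  6.8669·k + 6·ln C = 6.6764.
Δ = 10.5236·6 − (6.8669)² = 15.9867; k = (10.1025·6 − 6.8669·6.6764)/15.9867 = 0.92381, ln C = (10.5236·6.6764 − 6.8669·10.1025)/15.9867 = 0.05545.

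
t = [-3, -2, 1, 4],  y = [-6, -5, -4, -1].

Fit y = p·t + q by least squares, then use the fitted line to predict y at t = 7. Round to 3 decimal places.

ŷ = 0.667

From the data, Σt·t = 30, Σt = 0, Σ1 = 4.
Right-hand side: Σt·y = 20, Σy = -16.
Determinant 30·4 − 0² = 120.
p = (20·4 − 0·(-16))/120 = 2/3; q = (30·(-16) − 0·20)/120 = -4.
At t = 7: ŷ = (2/3)·(7) + (-4)·(1) = 2/3.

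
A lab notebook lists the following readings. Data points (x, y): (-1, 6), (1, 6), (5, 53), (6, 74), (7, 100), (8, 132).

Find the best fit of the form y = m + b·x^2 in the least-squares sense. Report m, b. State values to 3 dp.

m = 3.602, b = 1.985

Normal-equation sums: Σ1 = 6, Σx^2 = 176, Σx^2·x^2 = 8420.
Moment sums: Σy = 371, Σx^2·y = 17349.
Δ = 6·8420 − 176² = 19544.
m = (371·8420 − 176·17349)/19544 = 17599/4886; b = (6·17349 − 176·371)/19544 = 19399/9772.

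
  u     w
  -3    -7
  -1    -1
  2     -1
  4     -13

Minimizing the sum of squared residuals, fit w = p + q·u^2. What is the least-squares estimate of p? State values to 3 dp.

p = 0.953

Normal-equation sums: Σ1 = 4, Σu^2 = 30, Σu^2·u^2 = 354.
Moment sums: Σw = -22, Σu^2·w = -276.
AᵀA·[p, q]ᵀ = Aᵀw becomes [[4, 30]; [30, 354]]·[p, q]ᵀ = [-22, -276]ᵀ.
Δ = 4·354 − 30² = 516.
p = ((-22)·354 − 30·(-276))/516 = 41/43; q = (4·(-276) − 30·(-22))/516 = -37/43.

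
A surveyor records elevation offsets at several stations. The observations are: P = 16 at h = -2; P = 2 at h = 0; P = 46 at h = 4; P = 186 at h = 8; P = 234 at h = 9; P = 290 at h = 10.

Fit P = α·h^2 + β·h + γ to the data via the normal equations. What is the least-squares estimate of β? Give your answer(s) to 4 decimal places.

Entries of XᵀX: Σh^2·h^2 = 20929, Σh^2·h = 2297, Σh^2 = 265, Σh·h = 265, Σh = 29, Σ1 = 6.
Right-hand side: Σh^2·P = 60658, Σh·P = 6646, ΣP = 774.
Normal equations: [[20929, 2297, 265]; [2297, 265, 29]; [265, 29, 6]]·[α, β, γ]ᵀ = [60658, 6646, 774]ᵀ.
Row-reducing yields α = 75589/25494, β = -22037/25494, γ = 9454/4249.

β = -0.8644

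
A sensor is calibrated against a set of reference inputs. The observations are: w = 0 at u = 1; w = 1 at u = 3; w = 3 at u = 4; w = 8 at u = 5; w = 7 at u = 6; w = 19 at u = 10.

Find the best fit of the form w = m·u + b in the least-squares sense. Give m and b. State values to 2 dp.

Entries of XᵀX: Σu·u = 187, Σu = 29, Σ1 = 6.
Right-hand side: Σu·w = 287, Σw = 38.
Normal equations: [[187, 29]; [29, 6]]·[m, b]ᵀ = [287, 38]ᵀ.
Eliminating b: 6·(row 1) − 29·(row 2) gives 281·m = 6·287 − 29·38 = 620, so m = 620/281.
Then b = (38 − 29·(620/281))/6 = -1217/281.

m = 2.21, b = -4.33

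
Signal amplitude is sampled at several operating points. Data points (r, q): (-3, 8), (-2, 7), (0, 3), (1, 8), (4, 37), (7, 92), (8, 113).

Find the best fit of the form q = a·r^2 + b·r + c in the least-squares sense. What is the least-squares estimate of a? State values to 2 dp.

Normal-equation sums: Σr^2·r^2 = 6851, Σr^2·r = 885, Σr^2 = 143, Σr·r = 143, Σr = 15, Σ1 = 7.
Moment sums: Σr^2·q = 12440, Σr·q = 1666, Σq = 268.
Row-reducing yields a = 245877/176561, b = 455512/176561, c = 760751/176561.

a = 1.39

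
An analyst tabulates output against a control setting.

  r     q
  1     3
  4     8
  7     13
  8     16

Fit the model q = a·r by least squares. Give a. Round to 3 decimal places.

a = 1.954

Entries of AᵀA: Σr·r = 130.
For Aᵀq: Σr·q = 254.
AᵀA·[a]ᵀ = Aᵀq becomes [[130]]·[a]ᵀ = [254]ᵀ.
Hence a = 254 / 130 ≈ 1.95385.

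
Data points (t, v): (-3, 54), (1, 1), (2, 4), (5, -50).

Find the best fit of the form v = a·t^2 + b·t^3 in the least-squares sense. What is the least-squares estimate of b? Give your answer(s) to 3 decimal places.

Sums needed: Σt^2·t^2 = 723, Σt^2·t^3 = 2915, Σt^3·t^3 = 16419.
And Σt^2·v = -747, Σt^3·v = -7675.
Δ = 723·16419 − 2915² = 3373712.
a = ((-747)·16419 − 2915·(-7675))/3373712 = 631727/210857; b = (723·(-7675) − 2915·(-747))/3373712 = -210720/210857.

b = -0.999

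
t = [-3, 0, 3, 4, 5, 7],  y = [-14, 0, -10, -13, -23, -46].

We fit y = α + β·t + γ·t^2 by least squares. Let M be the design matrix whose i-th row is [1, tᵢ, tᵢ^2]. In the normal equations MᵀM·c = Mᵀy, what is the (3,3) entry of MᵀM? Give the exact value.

3444

Row 3 ↔ basis t^2, column 3 ↔ basis t^2, so (MᵀM)_{3,3} = Σᵢ (t^2)·(t^2) = (9)·(9) + (0)·(0) + (9)·(9) + (16)·(16) + (25)·(25) + (49)·(49) = 3444.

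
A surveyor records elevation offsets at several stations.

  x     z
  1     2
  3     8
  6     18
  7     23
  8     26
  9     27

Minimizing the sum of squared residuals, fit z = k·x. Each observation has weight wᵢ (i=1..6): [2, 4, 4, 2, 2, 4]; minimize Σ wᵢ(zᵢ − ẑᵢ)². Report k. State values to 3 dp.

k = 3.063

Forming MᵀWM = [[732]] and MᵀWz = [2242]ᵀ gives MᵀWM·[k]ᵀ = MᵀWz.
k = 2242/732 = 3.06284.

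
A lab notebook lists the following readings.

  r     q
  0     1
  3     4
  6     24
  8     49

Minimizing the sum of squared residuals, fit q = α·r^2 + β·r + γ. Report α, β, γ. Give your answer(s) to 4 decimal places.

Entries of XᵀX: Σr^2·r^2 = 5473, Σr^2·r = 755, Σr^2 = 109, Σr·r = 109, Σr = 17, Σ1 = 4.
Moment sums: Σr^2·q = 4036, Σr·q = 548, Σq = 78.
XᵀX·[α, β, γ]ᵀ = Xᵀq becomes [[5473, 755, 109]; [755, 109, 17]; [109, 17, 4]]·[α, β, γ]ᵀ = [4036, 548, 78]ᵀ.
Solving the 3×3 system (Gaussian elimination) gives α = 261/254, β = -1727/762, γ = 431/381.

α = 1.0276, β = -2.2664, γ = 1.1312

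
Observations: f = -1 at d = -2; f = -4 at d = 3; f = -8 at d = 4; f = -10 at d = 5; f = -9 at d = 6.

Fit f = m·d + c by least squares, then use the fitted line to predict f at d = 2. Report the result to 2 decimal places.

f̂ = -5.05

Sums needed: Σd·d = 90, Σd = 16, Σ1 = 5.
Right-hand side: Σd·f = -146, Σf = -32.
Δ = 90·5 − 16² = 194.
m = ((-146)·5 − 16·(-32))/194 = -109/97; c = (90·(-32) − 16·(-146))/194 = -272/97.
At d = 2: f̂ = (-109/97)·(2) + (-272/97)·(1) = -490/97.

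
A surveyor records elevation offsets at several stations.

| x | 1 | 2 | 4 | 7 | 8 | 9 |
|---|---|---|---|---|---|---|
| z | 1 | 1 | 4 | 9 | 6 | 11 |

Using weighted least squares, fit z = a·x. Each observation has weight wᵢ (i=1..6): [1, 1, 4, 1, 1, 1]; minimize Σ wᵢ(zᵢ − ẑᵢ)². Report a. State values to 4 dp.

With design matrix A, AᵀWA = [[263]] and AᵀWz = [277]ᵀ.
a = 277/263 = 1.05323.

a = 1.0532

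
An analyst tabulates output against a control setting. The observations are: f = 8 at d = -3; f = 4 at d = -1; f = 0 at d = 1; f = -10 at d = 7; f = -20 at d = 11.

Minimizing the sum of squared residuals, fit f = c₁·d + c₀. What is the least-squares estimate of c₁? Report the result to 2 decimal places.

With design matrix M, MᵀM = [[181, 15]; [15, 5]] and Mᵀf = [-318, -18]ᵀ.
det = 181·5 − 15² = 680.
c₁ = ((-318)·5 − 15·(-18))/680 = -33/17; c₀ = (181·(-18) − 15·(-318))/680 = 189/85.

c₁ = -1.94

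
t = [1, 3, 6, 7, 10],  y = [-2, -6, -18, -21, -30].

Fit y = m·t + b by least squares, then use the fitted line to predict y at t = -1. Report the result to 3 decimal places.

From the data, Σt·t = 195, Σt = 27, Σ1 = 5.
For Mᵀy: Σt·y = -575, Σy = -77.
So MᵀM·[m, b]ᵀ = Mᵀy: [[195, 27]; [27, 5]]·[m, b]ᵀ = [-575, -77]ᵀ.
Determinant 195·5 − 27² = 246.
m = ((-575)·5 − 27·(-77))/246 = -398/123; b = (195·(-77) − 27·(-575))/246 = 85/41.
At t = -1: ŷ = (-398/123)·(-1) + (85/41)·(1) = 653/123.

ŷ = 5.309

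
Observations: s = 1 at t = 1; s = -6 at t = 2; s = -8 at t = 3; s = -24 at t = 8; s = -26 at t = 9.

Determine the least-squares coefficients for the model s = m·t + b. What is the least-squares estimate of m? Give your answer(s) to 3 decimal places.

m = -3.218

Setting ∂/∂m … = 0 gives: 159·m + 23·b = -461;  23·m + 5·b = -63.
det = 159·5 − 23² = 266.
m = ((-461)·5 − 23·(-63))/266 = -428/133; b = (159·(-63) − 23·(-461))/266 = 293/133.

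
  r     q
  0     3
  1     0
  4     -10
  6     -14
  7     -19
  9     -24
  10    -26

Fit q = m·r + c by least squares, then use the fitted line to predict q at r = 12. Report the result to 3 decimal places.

With design matrix M, MᵀM = [[283, 37]; [37, 7]] and Mᵀq = [-733, -90]ᵀ.
Determinant 283·7 − 37² = 612.
m = ((-733)·7 − 37·(-90))/612 = -1801/612; c = (283·(-90) − 37·(-733))/612 = 1651/612.
At r = 12: q̂ = (-1801/612)·(12) + (1651/612)·(1) = -19961/612.

q̂ = -32.616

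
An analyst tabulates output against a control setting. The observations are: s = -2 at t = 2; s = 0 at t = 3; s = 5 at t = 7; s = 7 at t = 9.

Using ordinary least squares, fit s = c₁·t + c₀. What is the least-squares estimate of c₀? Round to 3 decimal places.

With design matrix A, AᵀA = [[143, 21]; [21, 4]] and Aᵀs = [94, 10]ᵀ.
Determinant 143·4 − 21² = 131.
c₁ = (94·4 − 21·10)/131 = 166/131; c₀ = (143·10 − 21·94)/131 = -544/131.

c₀ = -4.153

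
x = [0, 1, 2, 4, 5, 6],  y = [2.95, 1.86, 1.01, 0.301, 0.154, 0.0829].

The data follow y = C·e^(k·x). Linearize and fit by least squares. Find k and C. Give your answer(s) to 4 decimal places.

Taking logs, ln y = k·x + ln C, so regress ln y on x.
Σx = 18.0000, Σ(x)² = 82.0000, Σln y = -3.8492, Σx·ln y = -28.4568.
Equations: 82.0000·k + 18.0000·ln C = -28.4568;  18.0000·k + 6·ln C = -3.8492.
Solving (det = 168.0000): k = -0.60390, ln C = 1.17015, so C = exp(1.17015) = 3.22249.

k = -0.6039, C = 3.2225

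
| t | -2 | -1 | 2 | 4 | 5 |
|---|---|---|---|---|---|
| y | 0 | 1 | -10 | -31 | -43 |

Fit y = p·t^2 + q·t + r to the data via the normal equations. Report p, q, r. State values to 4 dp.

Sums needed: Σt^2·t^2 = 914, Σt^2·t = 188, Σt^2 = 50, Σt·t = 50, Σt = 8, Σ1 = 5.
Moment sums: Σt^2·y = -1610, Σt·y = -360, Σy = -83.
So MᵀM·[p, q, r]ᵀ = Mᵀy: [[914, 188, 50]; [188, 50, 8]; [50, 8, 5]]·[p, q, r]ᵀ = [-1610, -360, -83]ᵀ.
Row-reducing yields p = -622/519, q = -1364/519, r = -71/173.

p = -1.1985, q = -2.6281, r = -0.4104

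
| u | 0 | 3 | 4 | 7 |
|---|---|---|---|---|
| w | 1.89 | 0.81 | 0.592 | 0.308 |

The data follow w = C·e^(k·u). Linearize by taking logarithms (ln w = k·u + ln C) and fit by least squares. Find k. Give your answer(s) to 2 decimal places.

Linearized form: ln w = k·u + ln C. From the 4 transformed points,
XᵀX = [[74.0000, 14.0000]; [14.0000, 4]], rhs = [-10.9727, -1.2760]ᵀ  (here Σu = 14.0000, Σ(u)² = 74.0000, Σln w = -1.2760, Σu·ln w = -10.9727).
Slope k = (n·Σu·ln w − Σu·Σln w)/(n·Σ(u)² − (Σu)²) = (4·-10.9727 − 14.0000·-1.2760)/100.0000 = -0.26026; ln C = (Σln w − k·Σu)/n = 0.59191.

k = -0.26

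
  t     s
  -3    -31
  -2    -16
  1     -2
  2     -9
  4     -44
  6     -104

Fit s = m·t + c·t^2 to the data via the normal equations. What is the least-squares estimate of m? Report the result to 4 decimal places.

m = 1.3184

AᵀA·[m, c]ᵀ = Aᵀs reads: 70·m + 254·c = -695;  254·m + 1666·c = -4829.
(Σt·t = 70, Σt·t^2 = 254, Σt^2·t^2 = 1666, Σt·s = -695, Σt^2·s = -4829.)
det = 70·1666 − 254² = 52104.
m = ((-695)·1666 − 254·(-4829))/52104 = 8587/6513; c = (70·(-4829) − 254·(-695))/52104 = -40375/13026.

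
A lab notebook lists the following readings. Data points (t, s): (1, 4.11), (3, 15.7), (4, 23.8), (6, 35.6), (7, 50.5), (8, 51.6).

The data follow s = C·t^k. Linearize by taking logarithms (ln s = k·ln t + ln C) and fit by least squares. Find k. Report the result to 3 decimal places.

k = 1.240

With ln sᵢ as the transformed response and ln tᵢ as the regressor:
Σln t = 8.3020, Σ(ln t)² = 14.4498, Σln s = 18.7746, Σln t·ln s = 29.6522.
Equations: 14.4498·k + 8.3020·ln C = 29.6522;  8.3020·k + 6·ln C = 18.7746.
Slope k = (n·Σln t·ln s − Σln t·Σln s)/(n·Σ(ln t)² − (Σln t)²) = (6·29.6522 − 8.3020·18.7746)/17.7753 = 1.24027; ln C = (Σln s − k·Σln t)/n = 1.41297.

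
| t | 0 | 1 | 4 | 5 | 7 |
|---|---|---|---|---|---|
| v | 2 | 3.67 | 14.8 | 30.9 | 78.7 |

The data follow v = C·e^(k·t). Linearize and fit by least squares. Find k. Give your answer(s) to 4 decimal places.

k = 0.5224

Let Y = ln v. Fitting Y = k·t + ln C by least squares:
Σt = 17.0000, Σ(t)² = 91.0000, Σln v = 12.4844, Σt·ln v = 59.7920.
Equations: 91.0000·k + 17.0000·ln C = 59.7920;  17.0000·k + 5·ln C = 12.4844.
Solving (det = 166.0000): k = 0.52244, ln C = 0.72056.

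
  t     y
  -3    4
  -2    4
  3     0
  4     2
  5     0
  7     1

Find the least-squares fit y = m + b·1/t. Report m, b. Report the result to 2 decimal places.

m = 1.91, b = -4.82

Setting ∂/∂m … = 0 gives: 6·m + (13/140)·b = 11;  (13/140)·m + (104981/176400)·b = -113/42.
Determinant 6·(104981/176400) − (13/140)² = 41891/11760.
m = (11·(104981/176400) − (13/140)·(-113/42))/(41891/11760) = 1198861/628365; b = (6·(-113/42) − (13/140)·11)/(41891/11760) = -201852/41891.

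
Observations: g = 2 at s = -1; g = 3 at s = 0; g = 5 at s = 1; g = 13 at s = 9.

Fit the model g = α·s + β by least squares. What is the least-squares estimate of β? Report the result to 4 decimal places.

The normal system XᵀX·[α, β]ᵀ = Xᵀg is [[83, 9]; [9, 4]]·[α, β]ᵀ = [120, 23]ᵀ.
Δ = 83·4 − 9² = 251.
α = (120·4 − 9·23)/251 = 273/251; β = (83·23 − 9·120)/251 = 829/251.

β = 3.3028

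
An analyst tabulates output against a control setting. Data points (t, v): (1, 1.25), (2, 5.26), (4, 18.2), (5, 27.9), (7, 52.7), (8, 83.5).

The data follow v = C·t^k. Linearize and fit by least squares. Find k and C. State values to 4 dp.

k = 1.9556, C = 1.2664

With ln vᵢ as the transformed response and ln tᵢ as the regressor:
Σln t = 7.7142, Σ(ln t)² = 13.1032, Σln v = 16.5028, Σln t·ln v = 27.4462.
Equations: 13.1032·k + 7.7142·ln C = 27.4462;  7.7142·k + 6·ln C = 16.5028.
Δ = 13.1032·6 − (7.7142)² = 19.1098; k = (27.4462·6 − 7.7142·16.5028)/19.1098 = 1.95557, ln C = (13.1032·16.5028 − 7.7142·27.4462)/19.1098 = 0.23618, so C = exp(0.23618) = 1.26640.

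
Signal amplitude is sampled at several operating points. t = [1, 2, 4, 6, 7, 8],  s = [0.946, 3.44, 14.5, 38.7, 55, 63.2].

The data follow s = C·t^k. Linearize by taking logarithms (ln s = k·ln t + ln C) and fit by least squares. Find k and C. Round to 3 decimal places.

Let Y = ln s. Fitting Y = k·ln t + ln C by least squares:
Σln t = 7.8966, Σ(ln t)² = 13.7233, Σln s = 15.6636, Σln t·ln s = 27.5338.
Equations: 13.7233·k + 7.8966·ln C = 27.5338;  7.8966·k + 6·ln C = 15.6636.
Δ = 13.7233·6 − (7.8966)² = 19.9843; k = (27.5338·6 − 7.8966·15.6636)/19.9843 = 2.07736, ln C = (13.7233·15.6636 − 7.8966·27.5338)/19.9843 = -0.12340, so C = exp(-0.12340) = 0.88391.

k = 2.077, C = 0.884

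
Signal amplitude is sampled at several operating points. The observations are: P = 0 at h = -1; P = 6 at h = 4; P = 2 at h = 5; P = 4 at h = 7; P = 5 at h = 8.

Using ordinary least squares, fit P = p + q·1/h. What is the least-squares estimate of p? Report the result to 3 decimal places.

AᵀA·[p, q]ᵀ = AᵀP reads: 5·p + (-79/280)·q = 17;  (-79/280)·p + (89261/78400)·q = 867/280.
(Σ1 = 5, Σ1/h = -79/280, Σ1/h·1/h = 89261/78400, ΣP = 17, Σ1/h·P = 867/280.)
Δ = 5·(89261/78400) − (-79/280)² = 6876/1225.
p = (17·(89261/78400) − (-79/280)·(867/280))/(6876/1225) = 792965/220032; q = (5·(867/280) − (-79/280)·17)/(6876/1225) = 99365/27504.

p = 3.604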